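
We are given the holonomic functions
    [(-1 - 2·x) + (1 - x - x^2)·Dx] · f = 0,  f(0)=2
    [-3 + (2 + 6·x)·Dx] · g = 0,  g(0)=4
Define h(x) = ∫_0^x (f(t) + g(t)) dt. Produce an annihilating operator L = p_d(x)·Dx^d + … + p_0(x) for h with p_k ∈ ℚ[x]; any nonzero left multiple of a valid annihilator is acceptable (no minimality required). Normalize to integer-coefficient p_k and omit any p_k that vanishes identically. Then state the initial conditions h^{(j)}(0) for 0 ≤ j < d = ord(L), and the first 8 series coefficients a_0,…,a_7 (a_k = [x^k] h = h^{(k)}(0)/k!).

L = (-33 - 117·x - 117·x^2 - 90·x^3)·Dx + (25 + 102·x + 303·x^2 + 378·x^3 + 225·x^4)·Dx^2 + (2 - 22·x - 90·x^2 + 38·x^3 + 198·x^4 + 90·x^5)·Dx^3  (order 3).
h: a_k = 0, 6, 4, -1/6, 51/16, -17/32, 2725/384, -8653/1792, …
ICs: h(0) = 0, h′(0) = 6, h′′(0) = 8.

f: a_k = 2, 2, 4, 6, 10, 16, 26, 42, …
g: a_k = 4, 6, -9/2, 27/4, -405/32, 1701/64, -15309/256, 72171/512, …
f+g: L₀ = lclm(L_f,L_g), ord ≤ 1+1.
Integrate: L := L₀·Dx.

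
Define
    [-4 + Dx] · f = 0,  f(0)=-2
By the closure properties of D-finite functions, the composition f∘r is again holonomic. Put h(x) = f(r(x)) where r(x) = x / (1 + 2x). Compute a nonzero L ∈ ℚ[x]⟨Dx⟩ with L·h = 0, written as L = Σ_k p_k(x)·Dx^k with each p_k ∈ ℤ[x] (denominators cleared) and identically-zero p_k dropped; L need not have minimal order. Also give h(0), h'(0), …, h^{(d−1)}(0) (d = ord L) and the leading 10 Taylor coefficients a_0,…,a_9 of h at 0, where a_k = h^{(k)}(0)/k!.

f: a_k = -2, -8, -16, -64/3, -64/3, -256/15, -512/45, -2048/315, -1024/315, -4096/2835, …
L₀ from L_f via x↦r, Dx↦r'^{-1}Dx.
L = -4 + (1 + 4·x + 4·x^2)·Dx  (order 1).
h: a_k = -2, -8, 0, 32/3, -64/3, 128/5, -512/45, -2560/63, 16384/105, -145408/405, …
ICs: h(0) = -2.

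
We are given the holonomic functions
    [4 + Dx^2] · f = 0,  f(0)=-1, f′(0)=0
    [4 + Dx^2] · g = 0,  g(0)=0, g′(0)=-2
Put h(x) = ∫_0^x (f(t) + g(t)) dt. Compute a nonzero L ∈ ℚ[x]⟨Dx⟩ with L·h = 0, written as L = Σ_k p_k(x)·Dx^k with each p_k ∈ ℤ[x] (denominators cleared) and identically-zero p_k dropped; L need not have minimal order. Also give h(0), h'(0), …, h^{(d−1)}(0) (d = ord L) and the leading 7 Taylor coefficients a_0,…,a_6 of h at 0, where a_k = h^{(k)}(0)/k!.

L = 4·Dx + Dx^3  (order 3).
h: a_k = 0, -1, -1, 2/3, 1/3, -2/15, -2/45, …
ICs: h(0) = 0, h′(0) = -1, h′′(0) = -2.

f: a_k = -1, 0, 2, 0, -2/3, 0, 4/45, …
g: a_k = 0, -2, 0, 4/3, 0, -4/15, 0, …
Weyl lclm of L_f,L_g ⇒ L₀ (ord ≤ 4).
h=∫h₀ ⇒ L = L₀·Dx.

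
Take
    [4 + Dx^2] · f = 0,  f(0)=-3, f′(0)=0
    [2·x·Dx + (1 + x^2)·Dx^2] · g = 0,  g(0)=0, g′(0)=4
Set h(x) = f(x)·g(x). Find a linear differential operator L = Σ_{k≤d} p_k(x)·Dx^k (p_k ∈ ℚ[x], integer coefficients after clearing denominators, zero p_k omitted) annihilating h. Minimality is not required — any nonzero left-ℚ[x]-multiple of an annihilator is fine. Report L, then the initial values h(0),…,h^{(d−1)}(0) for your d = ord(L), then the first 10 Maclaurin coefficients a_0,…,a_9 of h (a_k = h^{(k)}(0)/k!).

f: a_k = -3, 0, 6, 0, -2, 0, 4/15, 0, -2/105, 0, …
g: a_k = 0, 4, 0, -4/3, 0, 4/5, 0, -4/7, 0, 4/9, …
L₀ := L_f ⊗_s L_g (sym. prod.), ord ≤ 4.
L = (160 + 464·x^2 + 464·x^4 + 256·x^6 + 64·x^8) + (96·x + 224·x^3 + 192·x^5 + 64·x^7)·Dx + (60 + 188·x^2 + 216·x^4 + 128·x^6 + 32·x^8)·Dx^2 + (24·x + 56·x^3 + 48·x^5 + 16·x^7)·Dx^3 + (5 + 18·x^2 + 25·x^4 + 16·x^6 + 4·x^8)·Dx^4  (order 4).
h: a_k = 0, -12, 0, 28, 0, -92/5, 0, 1076/105, 0, -428/63, …
ICs: h(0) = 0, h′(0) = -12, h′′(0) = 0, h′′′(0) = 168.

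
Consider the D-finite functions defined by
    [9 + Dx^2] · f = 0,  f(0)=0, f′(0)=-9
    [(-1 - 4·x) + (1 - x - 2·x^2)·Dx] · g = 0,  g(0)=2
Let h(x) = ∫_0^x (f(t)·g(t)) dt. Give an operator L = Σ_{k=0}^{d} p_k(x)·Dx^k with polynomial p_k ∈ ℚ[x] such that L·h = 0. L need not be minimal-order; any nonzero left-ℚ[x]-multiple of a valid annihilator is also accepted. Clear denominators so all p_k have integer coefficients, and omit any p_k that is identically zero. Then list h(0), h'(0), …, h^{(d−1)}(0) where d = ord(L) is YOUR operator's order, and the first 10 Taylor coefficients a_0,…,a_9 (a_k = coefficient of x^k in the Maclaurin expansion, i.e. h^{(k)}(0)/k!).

f: a_k = 0, -9, 0, 27/2, 0, -243/40, 0, 729/560, 0, -729/4480, …
g: a_k = 2, 2, 6, 10, 22, 42, 86, 170, 342, 682, …
Product ⇒ symmetric product L₀, ord ≤ 2.
∫: right-multiply L₀ by Dx.
L = (-5 + 9·x + 18·x^2)·Dx + (2 + 8·x)·Dx^2 + (-1 + x + 2·x^2)·Dx^3  (order 3).
h: a_k = 0, 0, -9, -6, -27/4, -63/5, -861/40, -729/20, -143037/2240, -31769/280, …
ICs: h(0) = 0, h′(0) = 0, h′′(0) = -18.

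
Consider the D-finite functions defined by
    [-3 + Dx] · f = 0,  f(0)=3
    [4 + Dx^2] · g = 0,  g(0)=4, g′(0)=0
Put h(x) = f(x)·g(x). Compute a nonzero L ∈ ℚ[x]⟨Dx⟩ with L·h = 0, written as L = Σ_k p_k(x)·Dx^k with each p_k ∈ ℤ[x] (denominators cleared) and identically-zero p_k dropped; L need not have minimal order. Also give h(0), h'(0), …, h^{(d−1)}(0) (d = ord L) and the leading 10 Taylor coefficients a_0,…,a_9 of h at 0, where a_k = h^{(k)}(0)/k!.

L = 13 - 6·Dx + Dx^2  (order 2).
h: a_k = 12, 36, 30, -18, -119/2, -597/10, -407/12, -1483/140, -239/3360, 2089/1120, …
ICs: h(0) = 12, h′(0) = 36.

f: a_k = 3, 9, 27/2, 27/2, 81/8, 243/40, 243/80, 729/560, 2187/4480, 729/4480, …
g: a_k = 4, 0, -8, 0, 8/3, 0, -16/45, 0, 8/315, 0, …
L₀ := L_f ⊗_s L_g (sym. prod.), ord ≤ 2.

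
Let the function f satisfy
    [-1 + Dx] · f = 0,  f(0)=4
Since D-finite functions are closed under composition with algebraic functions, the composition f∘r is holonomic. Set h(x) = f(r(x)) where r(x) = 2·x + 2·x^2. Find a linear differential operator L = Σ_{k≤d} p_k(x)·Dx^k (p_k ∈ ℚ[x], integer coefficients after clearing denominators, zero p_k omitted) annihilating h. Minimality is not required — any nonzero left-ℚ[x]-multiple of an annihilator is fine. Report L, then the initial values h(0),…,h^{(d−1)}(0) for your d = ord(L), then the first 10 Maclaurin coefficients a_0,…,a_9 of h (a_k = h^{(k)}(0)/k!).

L = (-2 - 4·x) + Dx  (order 1).
h: a_k = 4, 8, 16, 64/3, 80/3, 416/15, 1216/45, 7424/315, 6112/315, 8384/567, …
ICs: h(0) = 4.

f: a_k = 4, 4, 2, 2/3, 1/6, 1/30, 1/180, 1/1260, 1/10080, 1/90720, …
f∘r: x↦r, Dx↦Dx/r' in L_f ⇒ L₀.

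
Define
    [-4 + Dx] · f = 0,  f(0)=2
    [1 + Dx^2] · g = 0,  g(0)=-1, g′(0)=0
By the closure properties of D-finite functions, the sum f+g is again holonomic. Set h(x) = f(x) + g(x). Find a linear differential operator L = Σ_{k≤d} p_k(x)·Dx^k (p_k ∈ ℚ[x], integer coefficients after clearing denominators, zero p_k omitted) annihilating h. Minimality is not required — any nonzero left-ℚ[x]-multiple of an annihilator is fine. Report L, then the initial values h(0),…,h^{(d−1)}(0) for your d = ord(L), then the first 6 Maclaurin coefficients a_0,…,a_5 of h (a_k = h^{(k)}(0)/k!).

f: a_k = 2, 8, 16, 64/3, 64/3, 256/15, …
g: a_k = -1, 0, 1/2, 0, -1/24, 0, …
Sum ⇒ L₀ = lclm(L_f,L_g) in ℚ(x)⟨Dx⟩.
L = -4 + Dx - 4·Dx^2 + Dx^3  (order 3).
h: a_k = 1, 8, 33/2, 64/3, 511/24, 256/15, …
ICs: h(0) = 1, h′(0) = 8, h′′(0) = 33.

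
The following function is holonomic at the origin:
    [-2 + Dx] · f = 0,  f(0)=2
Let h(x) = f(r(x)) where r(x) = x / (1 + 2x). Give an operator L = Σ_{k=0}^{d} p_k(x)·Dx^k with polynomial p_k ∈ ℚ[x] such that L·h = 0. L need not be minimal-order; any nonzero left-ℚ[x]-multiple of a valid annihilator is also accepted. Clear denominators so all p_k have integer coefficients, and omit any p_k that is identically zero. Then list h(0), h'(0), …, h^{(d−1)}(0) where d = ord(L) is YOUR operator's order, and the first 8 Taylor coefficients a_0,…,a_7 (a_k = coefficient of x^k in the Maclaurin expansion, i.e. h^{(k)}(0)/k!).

L = -2 + (1 + 4·x + 4·x^2)·Dx  (order 1).
h: a_k = 2, 4, -4, 8/3, 4/3, -152/15, 1208/45, -17456/315, …
ICs: h(0) = 2.

f: a_k = 2, 4, 4, 8/3, 4/3, 8/15, 8/45, 16/315, …
L₀ from L_f via x↦r, Dx↦r'^{-1}Dx.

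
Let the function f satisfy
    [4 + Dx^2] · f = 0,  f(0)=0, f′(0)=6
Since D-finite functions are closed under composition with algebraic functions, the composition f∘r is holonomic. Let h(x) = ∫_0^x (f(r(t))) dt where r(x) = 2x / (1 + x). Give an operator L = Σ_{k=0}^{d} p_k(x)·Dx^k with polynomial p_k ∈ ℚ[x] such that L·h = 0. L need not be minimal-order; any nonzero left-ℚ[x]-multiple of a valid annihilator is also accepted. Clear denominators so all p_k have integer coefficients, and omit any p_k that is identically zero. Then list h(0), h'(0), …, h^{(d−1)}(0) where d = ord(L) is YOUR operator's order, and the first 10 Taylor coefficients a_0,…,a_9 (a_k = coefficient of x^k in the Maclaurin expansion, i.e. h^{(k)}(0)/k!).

f: a_k = 0, 6, 0, -4, 0, 4/5, 0, -8/105, 0, 4/945, …
Substitute x→r, Dx→(1/r')Dx; clear ⇒ L₀.
∫: right-multiply L₀ by Dx.
L = 16·Dx + (2 + 6·x + 6·x^2 + 2·x^3)·Dx^2 + (1 + 4·x + 6·x^2 + 4·x^3 + x^4)·Dx^3  (order 3).
h: a_k = 0, 0, 6, -4, -5, 84/5, -386/15, 180/7, -2461/210, -2516/135, …
ICs: h(0) = 0, h′(0) = 0, h′′(0) = 12.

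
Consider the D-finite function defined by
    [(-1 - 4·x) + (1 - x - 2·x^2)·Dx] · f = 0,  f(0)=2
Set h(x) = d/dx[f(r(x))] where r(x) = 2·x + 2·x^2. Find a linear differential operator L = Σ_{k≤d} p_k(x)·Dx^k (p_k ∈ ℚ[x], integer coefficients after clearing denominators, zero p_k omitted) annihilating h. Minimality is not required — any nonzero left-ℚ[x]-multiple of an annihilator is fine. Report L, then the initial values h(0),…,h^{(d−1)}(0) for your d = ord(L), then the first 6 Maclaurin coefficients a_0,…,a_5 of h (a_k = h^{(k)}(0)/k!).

f: a_k = 2, 2, 6, 10, 22, 42, …
L₀ from L_f via x↦r, Dx↦r'^{-1}Dx.
Derive L from L₀ (diff closure).
L = (14 + 108·x + 444·x^2 + 1312·x^3 + 2256·x^4 + 1920·x^5 + 640·x^6) + (-1 - 8·x + 6·x^2 + 148·x^3 + 440·x^4 + 624·x^5 + 448·x^6 + 128·x^7)·Dx  (order 1).
h: a_k = 4, 56, 384, 2464, 14960, 86496, …
ICs: h(0) = 4.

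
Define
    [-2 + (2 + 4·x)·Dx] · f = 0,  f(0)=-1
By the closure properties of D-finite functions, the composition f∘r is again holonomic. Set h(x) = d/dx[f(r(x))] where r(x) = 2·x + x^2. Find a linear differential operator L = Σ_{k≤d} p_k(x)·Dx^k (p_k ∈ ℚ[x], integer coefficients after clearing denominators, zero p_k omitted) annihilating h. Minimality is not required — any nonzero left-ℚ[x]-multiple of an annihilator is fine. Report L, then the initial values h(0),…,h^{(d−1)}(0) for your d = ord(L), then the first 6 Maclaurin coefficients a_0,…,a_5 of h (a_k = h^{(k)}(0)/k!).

f: a_k = -1, -1, 1/2, -1/2, 5/8, -7/8, …
Change of var in L_f (x↦r) gives L₀.
Derive L from L₀ (diff closure).
L = -1 + (-1 - 5·x - 6·x^2 - 2·x^3)·Dx  (order 1).
h: a_k = -2, 2, -6, 18, -55, 171, …
ICs: h(0) = -2.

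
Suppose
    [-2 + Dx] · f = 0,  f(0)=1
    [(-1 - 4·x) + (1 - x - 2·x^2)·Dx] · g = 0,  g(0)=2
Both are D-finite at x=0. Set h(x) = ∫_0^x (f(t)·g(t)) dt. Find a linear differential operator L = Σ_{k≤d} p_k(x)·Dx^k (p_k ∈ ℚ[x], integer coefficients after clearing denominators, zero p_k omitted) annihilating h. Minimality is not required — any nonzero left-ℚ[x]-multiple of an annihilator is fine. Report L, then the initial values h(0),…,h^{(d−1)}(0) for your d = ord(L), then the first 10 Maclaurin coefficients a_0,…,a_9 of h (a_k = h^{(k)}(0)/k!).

L = (3 + 2·x - 4·x^2)·Dx + (-1 + x + 2·x^2)·Dx^2  (order 2).
h: a_k = 0, 2, 3, 14/3, 43/6, 58/5, 869/45, 10442/315, 8117/140, 292298/2835, …
ICs: h(0) = 0, h′(0) = 2.

f: a_k = 1, 2, 2, 4/3, 2/3, 4/15, 4/45, 8/315, 2/315, 4/2835, …
g: a_k = 2, 2, 6, 10, 22, 42, 86, 170, 342, 682, …
Product ⇒ symmetric product L₀, ord ≤ 1.
h=∫₀ˣh₀: take L = L₀·Dx.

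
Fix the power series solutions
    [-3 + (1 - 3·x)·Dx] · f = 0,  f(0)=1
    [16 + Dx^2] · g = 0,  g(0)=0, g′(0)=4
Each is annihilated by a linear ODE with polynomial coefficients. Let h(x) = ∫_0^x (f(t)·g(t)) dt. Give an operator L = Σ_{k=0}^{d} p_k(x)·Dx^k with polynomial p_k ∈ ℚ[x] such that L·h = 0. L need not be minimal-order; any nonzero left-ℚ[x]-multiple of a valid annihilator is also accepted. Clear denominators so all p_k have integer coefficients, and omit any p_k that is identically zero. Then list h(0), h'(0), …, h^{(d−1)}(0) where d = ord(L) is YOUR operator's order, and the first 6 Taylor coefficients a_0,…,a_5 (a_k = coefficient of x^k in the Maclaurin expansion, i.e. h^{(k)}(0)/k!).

L = (-16 + 48·x)·Dx + 6·Dx^2 + (-1 + 3·x)·Dx^3  (order 3).
h: a_k = 0, 0, 2, 4, 19/3, 76/5, …
ICs: h(0) = 0, h′(0) = 0, h′′(0) = 4.

f: a_k = 1, 3, 9, 27, 81, 243, …
g: a_k = 0, 4, 0, -32/3, 0, 128/15, …
Product ⇒ symmetric product L₀, ord ≤ 2.
h=∫h₀ ⇒ L = L₀·Dx.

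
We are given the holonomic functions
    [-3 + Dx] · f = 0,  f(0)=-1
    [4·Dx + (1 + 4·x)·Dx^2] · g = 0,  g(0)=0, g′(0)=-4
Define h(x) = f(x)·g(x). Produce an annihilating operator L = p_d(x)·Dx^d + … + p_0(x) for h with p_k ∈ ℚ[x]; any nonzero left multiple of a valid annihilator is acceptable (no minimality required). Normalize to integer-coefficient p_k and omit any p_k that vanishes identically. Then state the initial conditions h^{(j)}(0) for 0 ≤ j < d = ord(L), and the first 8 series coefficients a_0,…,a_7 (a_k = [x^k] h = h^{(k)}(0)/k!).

f: a_k = -1, -3, -9/2, -9/2, -27/8, -81/40, -81/80, -243/560, …
g: a_k = 0, -4, 8, -64/3, 64, -1024/5, 2048/3, -16384/7, …
f·g: L₀ = L_f ⊗_s L_g, ord ≤ 1·2.
L = (-3 + 36·x) + (-2 - 24·x)·Dx + (1 + 4·x)·Dx^2  (order 2).
h: a_k = 0, 4, 4, 46/3, -18, 863/10, -1675/6, 138043/140, …
ICs: h(0) = 0, h′(0) = 4.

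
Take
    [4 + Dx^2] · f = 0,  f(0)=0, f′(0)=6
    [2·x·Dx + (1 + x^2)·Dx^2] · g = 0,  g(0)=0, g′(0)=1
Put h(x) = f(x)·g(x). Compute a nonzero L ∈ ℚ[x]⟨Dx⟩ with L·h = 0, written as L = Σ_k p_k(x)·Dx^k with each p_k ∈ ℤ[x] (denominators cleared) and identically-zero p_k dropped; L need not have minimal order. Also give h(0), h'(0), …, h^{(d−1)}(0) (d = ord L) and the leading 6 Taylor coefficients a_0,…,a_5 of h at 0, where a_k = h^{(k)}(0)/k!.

L = (160 + 464·x^2 + 464·x^4 + 256·x^6 + 64·x^8) + (96·x + 224·x^3 + 192·x^5 + 64·x^7)·Dx + (60 + 188·x^2 + 216·x^4 + 128·x^6 + 32·x^8)·Dx^2 + (24·x + 56·x^3 + 48·x^5 + 16·x^7)·Dx^3 + (5 + 18·x^2 + 25·x^4 + 16·x^6 + 4·x^8)·Dx^4  (order 4).
h: a_k = 0, 0, 6, 0, -6, 0, …
ICs: h(0) = 0, h′(0) = 0, h′′(0) = 12, h′′′(0) = 0.

f: a_k = 0, 6, 0, -4, 0, 4/5, …
g: a_k = 0, 1, 0, -1/3, 0, 1/5, …
h₀=f·g: eliminate ⇒ L₀, order ≤ 2·2.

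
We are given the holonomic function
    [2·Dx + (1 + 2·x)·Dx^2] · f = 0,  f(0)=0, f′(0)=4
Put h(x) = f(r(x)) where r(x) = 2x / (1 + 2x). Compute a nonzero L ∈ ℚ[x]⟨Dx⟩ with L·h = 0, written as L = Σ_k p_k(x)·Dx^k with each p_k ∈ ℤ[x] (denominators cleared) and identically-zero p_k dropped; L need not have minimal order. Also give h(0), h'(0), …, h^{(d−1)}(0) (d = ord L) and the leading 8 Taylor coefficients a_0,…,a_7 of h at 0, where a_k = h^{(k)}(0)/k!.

L = (8 + 24·x)·Dx + (1 + 8·x + 12·x^2)·Dx^2  (order 2).
h: a_k = 0, 8, -32, 416/3, -640, 15488/5, -46592/3, 559616/7, …
ICs: h(0) = 0, h′(0) = 8.

f: a_k = 0, 4, -4, 16/3, -8, 64/5, -64/3, 256/7, …
h₀=f(r): pull back L_f along r ⇒ L₀.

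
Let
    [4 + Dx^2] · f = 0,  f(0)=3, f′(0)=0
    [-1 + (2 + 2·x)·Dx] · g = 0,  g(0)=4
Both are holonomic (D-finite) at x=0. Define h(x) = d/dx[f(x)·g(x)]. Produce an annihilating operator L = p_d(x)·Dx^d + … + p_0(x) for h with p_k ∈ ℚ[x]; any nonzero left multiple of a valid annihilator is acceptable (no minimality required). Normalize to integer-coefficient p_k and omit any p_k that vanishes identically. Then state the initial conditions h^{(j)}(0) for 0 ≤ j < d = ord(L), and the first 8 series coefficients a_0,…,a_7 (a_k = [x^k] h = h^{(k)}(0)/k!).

L = (413 + 1344·x + 1696·x^2 + 1024·x^3 + 256·x^4) + (-52 - 180·x - 192·x^2 - 64·x^3)·Dx + (76 + 280·x + 396·x^2 + 256·x^3 + 64·x^4)·Dx^2  (order 2).
h: a_k = 6, -51, -135/4, 337/8, 905/64, -5281/640, -26677/7680, 199649/107520, …
ICs: h(0) = 6, h′(0) = -51.

f: a_k = 3, 0, -6, 0, 2, 0, -4/15, 0, …
g: a_k = 4, 2, -1/2, 1/4, -5/32, 7/64, -21/256, 33/512, …
L₀ := L_f ⊗_s L_g (sym. prod.), ord ≤ 2.
Derive L from L₀ (diff closure).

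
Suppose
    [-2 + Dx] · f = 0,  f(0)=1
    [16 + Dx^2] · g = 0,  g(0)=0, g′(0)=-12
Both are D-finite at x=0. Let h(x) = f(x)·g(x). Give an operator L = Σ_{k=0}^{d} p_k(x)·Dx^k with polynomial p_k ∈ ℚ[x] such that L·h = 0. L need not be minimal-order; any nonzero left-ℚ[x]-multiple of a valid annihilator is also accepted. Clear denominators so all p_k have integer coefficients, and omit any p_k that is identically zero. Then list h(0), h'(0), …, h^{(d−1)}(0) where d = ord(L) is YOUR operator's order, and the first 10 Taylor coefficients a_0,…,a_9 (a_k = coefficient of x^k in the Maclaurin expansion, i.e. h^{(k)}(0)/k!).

L = 20 - 4·Dx + Dx^2  (order 2).
h: a_k = 0, -12, -24, 8, 48, 152/5, -176/15, -2224/105, -32/5, 2872/945, …
ICs: h(0) = 0, h′(0) = -12.

f: a_k = 1, 2, 2, 4/3, 2/3, 4/15, 4/45, 8/315, 2/315, 4/2835, …
g: a_k = 0, -12, 0, 32, 0, -128/5, 0, 1024/105, 0, -2048/945, …
h₀=f·g: eliminate ⇒ L₀, order ≤ 1·2.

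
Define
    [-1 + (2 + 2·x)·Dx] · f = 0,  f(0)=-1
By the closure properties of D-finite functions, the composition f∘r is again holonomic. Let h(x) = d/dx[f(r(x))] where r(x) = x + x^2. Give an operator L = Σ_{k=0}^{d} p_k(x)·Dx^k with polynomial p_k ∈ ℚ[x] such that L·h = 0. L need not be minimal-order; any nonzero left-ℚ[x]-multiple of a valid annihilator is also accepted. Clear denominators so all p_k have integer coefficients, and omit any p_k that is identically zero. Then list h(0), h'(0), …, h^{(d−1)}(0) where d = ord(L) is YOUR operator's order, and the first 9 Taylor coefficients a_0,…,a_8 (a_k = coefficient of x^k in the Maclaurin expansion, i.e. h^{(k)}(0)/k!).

L = 3 + (-2 - 6·x - 6·x^2 - 4·x^3)·Dx  (order 1).
h: a_k = -1/2, -3/4, 9/16, -3/32, -75/256, 171/512, -147/2048, -867/4096, 17037/65536, …
ICs: h(0) = -1/2.

f: a_k = -1, -1/2, 1/8, -1/16, 5/128, -7/256, 21/1024, -33/2048, 429/32768, …
Change of var in L_f (x↦r) gives L₀.
h=h₀': d/dx-closure on L₀ ⇒ L.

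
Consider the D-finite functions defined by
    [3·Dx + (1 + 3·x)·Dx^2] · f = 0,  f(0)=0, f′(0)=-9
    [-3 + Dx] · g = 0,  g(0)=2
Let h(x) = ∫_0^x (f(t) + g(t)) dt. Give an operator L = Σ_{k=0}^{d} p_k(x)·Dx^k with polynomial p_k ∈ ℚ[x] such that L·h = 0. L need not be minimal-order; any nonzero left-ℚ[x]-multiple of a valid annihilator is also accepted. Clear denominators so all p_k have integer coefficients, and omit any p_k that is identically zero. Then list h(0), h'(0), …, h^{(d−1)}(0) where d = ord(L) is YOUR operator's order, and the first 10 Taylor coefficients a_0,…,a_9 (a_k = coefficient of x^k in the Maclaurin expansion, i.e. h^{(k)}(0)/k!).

L = (-27 - 27·x)·Dx^2 + (3 - 18·x - 27·x^2)·Dx^3 + (2 + 9·x + 9·x^2)·Dx^4  (order 4).
h: a_k = 0, 2, -3/2, 15/2, -9/2, 27/2, -189/8, 14661/280, -262197/2240, 612441/2240, …
ICs: h(0) = 0, h′(0) = 2, h′′(0) = -3, h′′′(0) = 45.

f: a_k = 0, -9, 27/2, -27, 243/4, -729/5, 729/2, -6561/7, 19683/8, -6561, …
g: a_k = 2, 6, 9, 9, 27/4, 81/20, 81/40, 243/280, 729/2240, 243/2240, …
h₀=f+g: left-lcm gives L₀, ord ≤ 3.
h=∫₀ˣh₀: take L = L₀·Dx.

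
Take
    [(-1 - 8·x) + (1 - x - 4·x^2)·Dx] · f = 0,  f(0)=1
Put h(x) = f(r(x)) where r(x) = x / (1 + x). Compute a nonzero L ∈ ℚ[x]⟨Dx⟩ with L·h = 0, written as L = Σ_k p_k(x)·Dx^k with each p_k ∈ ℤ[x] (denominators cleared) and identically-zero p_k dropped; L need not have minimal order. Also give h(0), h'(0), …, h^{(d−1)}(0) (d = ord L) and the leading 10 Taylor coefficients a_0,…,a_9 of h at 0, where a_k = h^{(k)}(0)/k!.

f: a_k = 1, 1, 5, 9, 29, 65, 181, 441, 1165, 2929, …
Change of var in L_f (x↦r) gives L₀.
L = (1 + 9·x) + (-1 - 2·x + 3·x^2 + 4·x^3)·Dx  (order 1).
h: a_k = 1, 1, 4, 0, 16, -16, 80, -144, 464, -1040, …
ICs: h(0) = 1.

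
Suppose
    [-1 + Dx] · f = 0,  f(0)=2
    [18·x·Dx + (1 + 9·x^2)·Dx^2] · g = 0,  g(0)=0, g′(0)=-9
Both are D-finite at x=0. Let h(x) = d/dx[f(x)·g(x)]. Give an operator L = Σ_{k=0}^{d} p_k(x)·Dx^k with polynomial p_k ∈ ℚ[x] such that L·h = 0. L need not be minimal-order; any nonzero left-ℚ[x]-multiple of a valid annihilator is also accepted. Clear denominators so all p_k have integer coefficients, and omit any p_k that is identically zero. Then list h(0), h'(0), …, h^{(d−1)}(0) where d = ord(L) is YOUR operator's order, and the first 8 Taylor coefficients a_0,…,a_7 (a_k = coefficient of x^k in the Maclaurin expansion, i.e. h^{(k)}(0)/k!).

L = (-17 - 36·x + 504·x^2 - 324·x^3 + 81·x^4) + (16 + 54·x - 522·x^2 + 486·x^3 - 162·x^4)·Dx + (1 - 18·x + 18·x^2 - 162·x^3 + 81·x^4)·Dx^2  (order 2).
h: a_k = -18, -36, 135, 204, -5307/4, -3393/2, 484679/40, 511397/35, …
ICs: h(0) = -18, h′(0) = -36.

f: a_k = 2, 2, 1, 1/3, 1/12, 1/60, 1/360, 1/2520, …
g: a_k = 0, -9, 0, 27, 0, -729/5, 0, 6561/7, …
Product ⇒ symmetric product L₀, ord ≤ 2.
h=h₀': d/dx-closure on L₀ ⇒ L.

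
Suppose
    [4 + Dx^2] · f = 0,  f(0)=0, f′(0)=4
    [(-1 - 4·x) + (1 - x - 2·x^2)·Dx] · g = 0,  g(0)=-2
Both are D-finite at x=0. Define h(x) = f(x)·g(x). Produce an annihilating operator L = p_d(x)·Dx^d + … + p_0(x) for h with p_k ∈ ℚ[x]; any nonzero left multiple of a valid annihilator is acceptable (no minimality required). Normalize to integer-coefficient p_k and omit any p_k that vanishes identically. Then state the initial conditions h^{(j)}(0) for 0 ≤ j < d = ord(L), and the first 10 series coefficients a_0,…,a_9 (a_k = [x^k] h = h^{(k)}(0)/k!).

L = (4·x + 8·x^2) + (2 + 8·x)·Dx + (-1 + x + 2·x^2)·Dx^2  (order 2).
h: a_k = 0, -8, -8, -56/3, -104/3, -1096/15, -712/5, -90856/315, -180568/315, -3260536/2835, …
ICs: h(0) = 0, h′(0) = -8.

f: a_k = 0, 4, 0, -8/3, 0, 8/15, 0, -16/315, 0, 8/2835, …
g: a_k = -2, -2, -6, -10, -22, -42, -86, -170, -342, -682, …
Product ⇒ symmetric product L₀, ord ≤ 2.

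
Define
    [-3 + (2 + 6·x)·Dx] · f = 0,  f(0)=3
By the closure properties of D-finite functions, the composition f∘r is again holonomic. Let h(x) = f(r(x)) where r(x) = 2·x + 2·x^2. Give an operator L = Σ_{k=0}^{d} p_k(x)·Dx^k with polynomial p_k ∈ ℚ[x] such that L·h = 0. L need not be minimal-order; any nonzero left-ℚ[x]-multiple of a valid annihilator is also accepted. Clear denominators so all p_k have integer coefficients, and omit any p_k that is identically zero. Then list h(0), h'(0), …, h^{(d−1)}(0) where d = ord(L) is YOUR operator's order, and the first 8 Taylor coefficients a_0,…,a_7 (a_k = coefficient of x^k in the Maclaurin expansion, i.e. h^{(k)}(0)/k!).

L = (-3 - 6·x) + (1 + 6·x + 6·x^2)·Dx  (order 1).
h: a_k = 3, 9, -9/2, 27/2, -351/8, 1215/8, -8829/16, 33291/16, …
ICs: h(0) = 3.

f: a_k = 3, 9/2, -27/8, 81/16, -1215/128, 5103/256, -45927/1024, 216513/2048, …
h₀=f(r): pull back L_f along r ⇒ L₀.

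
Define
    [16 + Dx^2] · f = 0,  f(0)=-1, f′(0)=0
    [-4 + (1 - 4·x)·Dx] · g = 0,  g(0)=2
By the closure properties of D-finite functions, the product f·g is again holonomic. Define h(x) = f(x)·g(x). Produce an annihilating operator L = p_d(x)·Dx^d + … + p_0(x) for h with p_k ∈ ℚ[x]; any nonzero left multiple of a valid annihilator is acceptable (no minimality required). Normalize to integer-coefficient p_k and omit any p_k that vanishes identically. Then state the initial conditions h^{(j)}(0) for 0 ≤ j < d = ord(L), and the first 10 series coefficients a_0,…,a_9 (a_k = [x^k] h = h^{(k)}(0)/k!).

f: a_k = -1, 0, 8, 0, -32/3, 0, 256/45, 0, -512/315, 0, …
g: a_k = 2, 8, 32, 128, 512, 2048, 8192, 32768, 131072, 524288, …
Sym-product of L_f,L_g gives L₀ (≤ ord 2).
L = (-16 + 64·x) + 8·Dx + (-1 + 4·x)·Dx^2  (order 2).
h: a_k = -2, -8, -16, -64, -832/3, -3328/3, -199168/45, -796672/45, -4461568/63, -17846272/63, …
ICs: h(0) = -2, h′(0) = -8.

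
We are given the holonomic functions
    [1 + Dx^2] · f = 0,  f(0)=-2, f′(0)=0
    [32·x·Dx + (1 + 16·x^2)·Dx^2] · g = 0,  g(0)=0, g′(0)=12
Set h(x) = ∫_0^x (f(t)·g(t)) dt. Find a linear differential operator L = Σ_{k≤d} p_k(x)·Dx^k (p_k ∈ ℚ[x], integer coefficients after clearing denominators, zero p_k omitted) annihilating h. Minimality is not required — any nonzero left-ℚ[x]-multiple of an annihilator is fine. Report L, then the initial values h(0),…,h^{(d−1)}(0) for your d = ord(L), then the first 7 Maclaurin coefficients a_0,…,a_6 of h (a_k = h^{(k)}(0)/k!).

f: a_k = -2, 0, 1, 0, -1/12, 0, 1/360, …
g: a_k = 0, 12, 0, -64, 0, 3072/5, 0, …
h₀=f·g: eliminate ⇒ L₀, order ≤ 2·2.
h=∫h₀ ⇒ L = L₀·Dx.
L = (1105 + 51776·x^2 + 22016·x^4 + 16384·x^6 + 65536·x^8)·Dx + (2112·x + 35840·x^3 + 49152·x^5 + 262144·x^7)·Dx^2 + (1122 + 52352·x^2 + 27648·x^4 + 32768·x^6 + 131072·x^8)·Dx^3 + (2112·x + 35840·x^3 + 49152·x^5 + 262144·x^7)·Dx^4 + (17 + 576·x^2 + 5632·x^4 + 16384·x^6 + 65536·x^8)·Dx^5  (order 5).
h: a_k = 0, 0, -12, 0, 35, 0, -6469/30, …
ICs: h(0) = 0, h′(0) = 0, h′′(0) = -24, h′′′(0) = 0, h′′′′(0) = 840.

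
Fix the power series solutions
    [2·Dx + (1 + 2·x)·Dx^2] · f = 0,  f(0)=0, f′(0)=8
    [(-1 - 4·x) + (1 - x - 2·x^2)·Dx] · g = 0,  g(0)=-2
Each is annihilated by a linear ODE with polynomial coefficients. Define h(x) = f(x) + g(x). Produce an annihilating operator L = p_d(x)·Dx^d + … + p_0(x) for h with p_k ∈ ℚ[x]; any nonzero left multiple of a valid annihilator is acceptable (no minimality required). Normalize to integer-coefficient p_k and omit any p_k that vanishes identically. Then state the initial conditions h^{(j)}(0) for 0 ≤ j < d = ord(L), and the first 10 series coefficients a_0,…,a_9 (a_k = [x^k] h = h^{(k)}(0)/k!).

f: a_k = 0, 8, -8, 32/3, -16, 128/5, -128/3, 512/7, -128, 2048/9, …
g: a_k = -2, -2, -6, -10, -22, -42, -86, -170, -342, -682, …
h₀=f+g: left-lcm gives L₀, ord ≤ 3.
L = (-54 - 228·x - 432·x^2 - 288·x^3 - 192·x^4)·Dx + (-11 - 124·x - 464·x^2 - 704·x^3 - 592·x^4 - 320·x^5)·Dx^2 + (4 + 19·x + 17·x^2 - 42·x^3 - 116·x^4 - 136·x^5 - 64·x^6)·Dx^3  (order 3).
h: a_k = -2, 6, -14, 2/3, -38, -82/5, -386/3, -678/7, -470, -4090/9, …
ICs: h(0) = -2, h′(0) = 6, h′′(0) = -28.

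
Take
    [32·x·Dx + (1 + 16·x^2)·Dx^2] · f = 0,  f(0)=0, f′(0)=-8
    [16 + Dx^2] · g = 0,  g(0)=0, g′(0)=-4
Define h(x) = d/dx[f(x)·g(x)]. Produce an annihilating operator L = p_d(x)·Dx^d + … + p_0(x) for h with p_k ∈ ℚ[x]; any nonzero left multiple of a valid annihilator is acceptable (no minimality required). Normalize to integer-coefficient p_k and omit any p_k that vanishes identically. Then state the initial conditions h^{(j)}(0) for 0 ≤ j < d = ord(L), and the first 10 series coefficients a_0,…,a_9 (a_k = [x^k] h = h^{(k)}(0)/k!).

L = (14080 + 602112·x^2 + 15106048·x^4 + 50331648·x^6 + 100663296·x^8 + 268435456·x^10 + 2147483648·x^12) + (8704·x + 581632·x^3 + 9175040·x^5 + 41943040·x^7 + 167772160·x^9 + 536870912·x^11)·Dx + (960 + 43520·x^2 + 1093632·x^4 + 4849664·x^6 + 16777216·x^8 + 67108864·x^10 + 268435456·x^12)·Dx^2 + (544·x + 36352·x^3 + 573440·x^5 + 2621440·x^7 + 10485760·x^9 + 33554432·x^11)·Dx^3 + (5 + 368·x^2 + 9344·x^4 + 106496·x^6 + 655360·x^8 + 3145728·x^10 + 8388608·x^12)·Dx^4  (order 4).
h: a_k = 0, 64, 0, -1024, 0, 38912/3, 0, -2818048/15, 0, 8124792832/2835, …
ICs: h(0) = 0, h′(0) = 64, h′′(0) = 0, h′′′(0) = -6144.

f: a_k = 0, -8, 0, 128/3, 0, -2048/5, 0, 32768/7, 0, -524288/9, …
g: a_k = 0, -4, 0, 32/3, 0, -128/15, 0, 1024/315, 0, -2048/2835, …
h₀=f·g: eliminate ⇒ L₀, order ≤ 2·2.
h=h₀': d/dx-closure on L₀ ⇒ L.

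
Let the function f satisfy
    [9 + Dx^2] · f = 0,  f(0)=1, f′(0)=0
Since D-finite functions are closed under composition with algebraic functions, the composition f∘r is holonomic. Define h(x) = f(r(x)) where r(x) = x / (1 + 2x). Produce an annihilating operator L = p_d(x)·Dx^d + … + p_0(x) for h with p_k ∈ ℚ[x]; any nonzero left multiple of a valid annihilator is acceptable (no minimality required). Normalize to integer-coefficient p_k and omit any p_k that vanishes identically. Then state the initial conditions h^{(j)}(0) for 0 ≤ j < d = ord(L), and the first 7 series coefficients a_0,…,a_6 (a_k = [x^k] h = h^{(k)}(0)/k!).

f: a_k = 1, 0, -9/2, 0, 27/8, 0, -81/80, …
Change of var in L_f (x↦r) gives L₀.
L = 9 + (4 + 24·x + 48·x^2 + 32·x^3)·Dx + (1 + 8·x + 24·x^2 + 32·x^3 + 16·x^4)·Dx^2  (order 2).
h: a_k = 1, 0, -9/2, 18, -405/8, 117, -18081/80, …
ICs: h(0) = 1, h′(0) = 0.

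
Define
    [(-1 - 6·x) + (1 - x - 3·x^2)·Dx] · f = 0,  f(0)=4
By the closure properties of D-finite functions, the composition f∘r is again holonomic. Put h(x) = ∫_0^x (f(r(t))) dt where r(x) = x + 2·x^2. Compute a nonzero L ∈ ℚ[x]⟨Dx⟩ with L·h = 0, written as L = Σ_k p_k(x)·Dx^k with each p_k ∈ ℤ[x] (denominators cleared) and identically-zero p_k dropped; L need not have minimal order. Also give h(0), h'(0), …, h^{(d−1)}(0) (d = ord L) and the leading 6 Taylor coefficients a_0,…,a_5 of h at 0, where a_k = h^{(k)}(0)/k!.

f: a_k = 4, 4, 16, 28, 76, 160, …
L₀ from L_f via x↦r, Dx↦r'^{-1}Dx.
∫: right-multiply L₀ by Dx.
L = (1 + 10·x + 36·x^2 + 48·x^3)·Dx + (-1 + x + 5·x^2 + 12·x^3 + 12·x^4)·Dx^2  (order 2).
h: a_k = 0, 4, 2, 8, 23, 308/5, …
ICs: h(0) = 0, h′(0) = 4.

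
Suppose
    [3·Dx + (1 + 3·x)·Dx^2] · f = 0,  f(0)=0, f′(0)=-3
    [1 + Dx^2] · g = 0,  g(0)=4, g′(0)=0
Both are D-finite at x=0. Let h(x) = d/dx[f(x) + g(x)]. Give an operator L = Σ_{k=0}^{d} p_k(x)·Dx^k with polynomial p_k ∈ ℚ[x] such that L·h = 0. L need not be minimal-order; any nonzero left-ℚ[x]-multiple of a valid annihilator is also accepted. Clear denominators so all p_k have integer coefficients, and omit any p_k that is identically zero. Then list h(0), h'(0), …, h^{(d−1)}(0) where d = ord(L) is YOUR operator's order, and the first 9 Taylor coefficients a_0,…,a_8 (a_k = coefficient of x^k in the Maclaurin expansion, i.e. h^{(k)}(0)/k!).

f: a_k = 0, -3, 9/2, -9, 81/4, -243/5, 243/2, -2187/7, 6561/8, …
g: a_k = 4, 0, -2, 0, 1/6, 0, -1/180, 0, 1/10080, …
f+g: L₀ = lclm(L_f,L_g), ord ≤ 2+2.
Differentiate: ansatz ord ≤ ord L₀ ⇒ L.
L = (165 + 18·x + 27·x^2) + (19 + 63·x + 27·x^2 + 27·x^3)·Dx + (165 + 18·x + 27·x^2)·Dx^2 + (19 + 63·x + 27·x^2 + 27·x^3)·Dx^3  (order 3).
h: a_k = -3, 5, -27, 245/3, -243, 21869/30, -2187, 8266861/1260, -19683, …
ICs: h(0) = -3, h′(0) = 5, h′′(0) = -54.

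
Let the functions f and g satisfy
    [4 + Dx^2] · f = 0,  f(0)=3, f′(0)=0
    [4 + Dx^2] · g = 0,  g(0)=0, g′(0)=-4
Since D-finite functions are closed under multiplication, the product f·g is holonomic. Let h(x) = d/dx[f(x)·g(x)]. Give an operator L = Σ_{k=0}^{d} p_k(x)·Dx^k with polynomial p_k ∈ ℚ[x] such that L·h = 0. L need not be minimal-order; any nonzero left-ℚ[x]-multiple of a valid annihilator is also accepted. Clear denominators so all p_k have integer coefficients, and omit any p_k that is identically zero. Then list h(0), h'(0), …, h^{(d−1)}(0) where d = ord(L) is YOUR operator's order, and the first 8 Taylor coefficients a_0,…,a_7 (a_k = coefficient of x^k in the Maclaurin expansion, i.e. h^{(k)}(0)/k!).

L = 16 + Dx^2  (order 2).
h: a_k = -12, 0, 96, 0, -128, 0, 1024/15, 0, …
ICs: h(0) = -12, h′(0) = 0.

f: a_k = 3, 0, -6, 0, 2, 0, -4/15, 0, …
g: a_k = 0, -4, 0, 8/3, 0, -8/15, 0, 16/315, …
Sym-product of L_f,L_g gives L₀ (≤ ord 4).
h=h₀': d/dx-closure on L₀ ⇒ L.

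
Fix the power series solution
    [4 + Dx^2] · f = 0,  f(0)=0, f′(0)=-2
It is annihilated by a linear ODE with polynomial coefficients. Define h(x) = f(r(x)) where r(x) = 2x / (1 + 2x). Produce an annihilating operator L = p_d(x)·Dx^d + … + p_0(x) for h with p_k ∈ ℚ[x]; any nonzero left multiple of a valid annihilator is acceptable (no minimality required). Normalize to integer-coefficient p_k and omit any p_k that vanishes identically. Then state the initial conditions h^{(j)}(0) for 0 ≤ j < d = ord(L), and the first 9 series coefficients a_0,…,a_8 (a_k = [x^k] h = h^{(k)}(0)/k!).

f: a_k = 0, -2, 0, 4/3, 0, -4/15, 0, 8/315, 0, …
L₀ from L_f via x↦r, Dx↦r'^{-1}Dx.
L = 16 + (4 + 24·x + 48·x^2 + 32·x^3)·Dx + (1 + 8·x + 24·x^2 + 32·x^3 + 16·x^4)·Dx^2  (order 2).
h: a_k = 0, -4, 8, -16/3, -32, 2752/15, -640, 565504/315, -194048/45, …
ICs: h(0) = 0, h′(0) = -4.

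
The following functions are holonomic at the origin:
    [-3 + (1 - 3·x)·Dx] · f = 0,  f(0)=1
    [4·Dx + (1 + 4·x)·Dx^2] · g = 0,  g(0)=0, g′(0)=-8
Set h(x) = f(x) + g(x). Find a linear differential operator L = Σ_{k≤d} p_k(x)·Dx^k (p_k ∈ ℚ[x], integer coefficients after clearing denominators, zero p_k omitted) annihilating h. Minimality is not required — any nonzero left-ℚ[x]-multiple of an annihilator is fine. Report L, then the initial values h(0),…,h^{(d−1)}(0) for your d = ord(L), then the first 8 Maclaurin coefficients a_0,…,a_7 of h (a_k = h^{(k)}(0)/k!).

f: a_k = 1, 3, 9, 27, 81, 243, 729, 2187, …
g: a_k = 0, -8, 16, -128/3, 128, -2048/5, 4096/3, -32768/7, …
f+g: L₀ = lclm(L_f,L_g), ord ≤ 1+2.
L = (204 + 144·x)·Dx + (11 + 312·x + 288·x^2)·Dx^2 + (-5 - 11·x + 54·x^2 + 72·x^3)·Dx^3  (order 3).
h: a_k = 1, -5, 25, -47/3, 209, -833/5, 6283/3, -17459/7, …
ICs: h(0) = 1, h′(0) = -5, h′′(0) = 50.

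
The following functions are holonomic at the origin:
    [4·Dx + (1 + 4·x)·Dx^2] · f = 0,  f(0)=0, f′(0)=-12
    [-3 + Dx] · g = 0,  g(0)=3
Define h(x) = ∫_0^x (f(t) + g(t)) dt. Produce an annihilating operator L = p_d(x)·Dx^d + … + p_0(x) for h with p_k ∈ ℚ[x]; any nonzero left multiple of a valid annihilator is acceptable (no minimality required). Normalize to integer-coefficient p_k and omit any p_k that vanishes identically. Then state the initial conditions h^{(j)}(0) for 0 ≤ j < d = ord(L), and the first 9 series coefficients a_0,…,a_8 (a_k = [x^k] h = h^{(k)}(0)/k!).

f: a_k = 0, -12, 24, -64, 192, -3072/5, 2048, -49152/7, 24576, …
g: a_k = 3, 9, 27/2, 27/2, 81/8, 243/40, 243/80, 729/560, 2187/4480, …
Weyl lclm of L_f,L_g ⇒ L₀ (ord ≤ 3).
h=∫h₀ ⇒ L = L₀·Dx.
L = (-132 - 144·x)·Dx^2 + (23 - 72·x - 144·x^2)·Dx^3 + (7 + 40·x + 48·x^2)·Dx^4  (order 4).
h: a_k = 0, 3, -3/2, 25/2, -101/8, 1617/40, -8111/80, 164083/560, -561633/640, …
ICs: h(0) = 0, h′(0) = 3, h′′(0) = -3, h′′′(0) = 75.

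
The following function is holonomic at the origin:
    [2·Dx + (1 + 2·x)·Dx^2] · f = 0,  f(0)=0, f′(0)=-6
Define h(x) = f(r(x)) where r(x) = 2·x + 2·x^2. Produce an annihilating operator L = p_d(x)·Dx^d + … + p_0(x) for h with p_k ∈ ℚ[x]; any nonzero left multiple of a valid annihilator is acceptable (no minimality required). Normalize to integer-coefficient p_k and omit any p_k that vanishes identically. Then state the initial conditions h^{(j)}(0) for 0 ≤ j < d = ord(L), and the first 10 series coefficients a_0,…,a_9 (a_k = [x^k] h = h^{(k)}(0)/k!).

L = 2·Dx + (1 + 2·x)·Dx^2  (order 2).
h: a_k = 0, -12, 12, -16, 24, -192/5, 64, -768/7, 192, -1024/3, …
ICs: h(0) = 0, h′(0) = -12.

f: a_k = 0, -6, 6, -8, 12, -96/5, 32, -384/7, 96, -512/3, …
L₀ from L_f via x↦r, Dx↦r'^{-1}Dx.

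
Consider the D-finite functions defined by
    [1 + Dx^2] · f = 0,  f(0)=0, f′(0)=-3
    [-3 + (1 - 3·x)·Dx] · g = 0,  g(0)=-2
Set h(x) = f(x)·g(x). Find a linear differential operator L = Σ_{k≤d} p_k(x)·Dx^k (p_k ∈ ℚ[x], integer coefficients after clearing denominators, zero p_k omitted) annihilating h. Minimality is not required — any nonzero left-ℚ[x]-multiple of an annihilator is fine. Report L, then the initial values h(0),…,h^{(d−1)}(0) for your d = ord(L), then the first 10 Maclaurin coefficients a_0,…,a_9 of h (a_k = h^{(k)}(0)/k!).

L = (-1 + 3·x) + 6·Dx + (-1 + 3·x)·Dx^2  (order 2).
h: a_k = 0, 6, 18, 53, 159, 9541/20, 28623/20, 3606497/840, 3606497/280, 2337010057/60480, …
ICs: h(0) = 0, h′(0) = 6.

f: a_k = 0, -3, 0, 1/2, 0, -1/40, 0, 1/1680, 0, -1/120960, …
g: a_k = -2, -6, -18, -54, -162, -486, -1458, -4374, -13122, -39366, …
Sym-product of L_f,L_g gives L₀ (≤ ord 2).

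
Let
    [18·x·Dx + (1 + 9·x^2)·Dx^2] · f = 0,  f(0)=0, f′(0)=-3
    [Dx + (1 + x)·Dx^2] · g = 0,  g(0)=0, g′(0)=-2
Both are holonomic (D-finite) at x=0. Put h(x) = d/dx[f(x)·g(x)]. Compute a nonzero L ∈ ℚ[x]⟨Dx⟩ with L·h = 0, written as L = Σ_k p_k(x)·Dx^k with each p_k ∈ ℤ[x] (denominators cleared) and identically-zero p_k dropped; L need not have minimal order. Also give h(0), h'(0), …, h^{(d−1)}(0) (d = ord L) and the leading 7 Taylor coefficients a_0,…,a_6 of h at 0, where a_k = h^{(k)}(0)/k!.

L = (1368 + 2700·x + 37584·x^2 + 95580·x^3 + 87480·x^4 + 37908·x^5 + 26244·x^7) + (1298 + 9180·x + 54612·x^2 + 194724·x^3 + 324000·x^4 + 271188·x^5 + 102060·x^6 + 78732·x^7 + 91854·x^8)·Dx + (76 + 2848·x + 12096·x^2 + 43992·x^3 + 117288·x^4 + 173016·x^5 + 139968·x^6 + 75816·x^7 + 78732·x^8 + 52488·x^9)·Dx^2 + (37 + 146·x + 901·x^2 + 2808·x^3 + 7362·x^4 + 15228·x^5 + 21546·x^6 + 17496·x^7 + 12393·x^8 + 13122·x^9 + 6561·x^10)·Dx^3  (order 3).
h: a_k = 0, 12, -9, -64, 75/2, 2772/5, -3157/10, …
ICs: h(0) = 0, h′(0) = 12, h′′(0) = -18.

f: a_k = 0, -3, 0, 9, 0, -243/5, 0, …
g: a_k = 0, -2, 1, -2/3, 1/2, -2/5, 1/3, …
Sym-product of L_f,L_g gives L₀ (≤ ord 4).
Derive L from L₀ (diff closure).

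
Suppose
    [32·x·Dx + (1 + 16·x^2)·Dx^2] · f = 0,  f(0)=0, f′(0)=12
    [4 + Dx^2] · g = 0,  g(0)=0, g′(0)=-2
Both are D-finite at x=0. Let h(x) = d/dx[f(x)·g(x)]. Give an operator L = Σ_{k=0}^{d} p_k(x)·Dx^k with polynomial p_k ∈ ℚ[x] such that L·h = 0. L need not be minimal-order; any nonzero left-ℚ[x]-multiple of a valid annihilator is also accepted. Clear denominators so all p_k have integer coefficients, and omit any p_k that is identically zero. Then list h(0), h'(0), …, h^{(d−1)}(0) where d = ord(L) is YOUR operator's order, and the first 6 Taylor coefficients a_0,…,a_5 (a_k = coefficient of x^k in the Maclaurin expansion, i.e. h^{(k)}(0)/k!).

L = (62288 + 2213376·x^2 + 73428992·x^4 + 58982400·x^6 + 3145728·x^8 - 167772160·x^10 + 268435456·x^12) + (35072·x + 2871296·x^3 + 39976960·x^5 + 52428800·x^7 + 83886080·x^9 + 268435456·x^11)·Dx + (15912 + 579328·x^2 + 18954240·x^4 + 19529728·x^6 + 9961472·x^8 - 16777216·x^10 + 134217728·x^12)·Dx^2 + (8768·x + 717824·x^3 + 9994240·x^5 + 13107200·x^7 + 20971520·x^9 + 67108864·x^11)·Dx^3 + (85 + 6496·x^2 + 149248·x^4 + 1196032·x^6 + 2293760·x^8 + 6291456·x^10 + 16777216·x^12)·Dx^4  (order 4).
h: a_k = 0, -48, 0, 576, 0, -7904, …
ICs: h(0) = 0, h′(0) = -48, h′′(0) = 0, h′′′(0) = 3456.

f: a_k = 0, 12, 0, -64, 0, 3072/5, …
g: a_k = 0, -2, 0, 4/3, 0, -4/15, …
L₀ := L_f ⊗_s L_g (sym. prod.), ord ≤ 4.
h=h₀': d/dx-closure on L₀ ⇒ L.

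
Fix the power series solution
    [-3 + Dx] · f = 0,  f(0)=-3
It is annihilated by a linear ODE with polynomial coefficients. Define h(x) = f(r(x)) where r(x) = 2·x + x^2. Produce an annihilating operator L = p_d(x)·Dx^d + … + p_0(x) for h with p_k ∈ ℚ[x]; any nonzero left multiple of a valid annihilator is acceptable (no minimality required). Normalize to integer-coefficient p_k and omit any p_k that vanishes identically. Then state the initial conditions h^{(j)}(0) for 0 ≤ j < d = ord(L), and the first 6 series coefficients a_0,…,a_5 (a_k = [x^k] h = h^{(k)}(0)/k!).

f: a_k = -3, -9, -27/2, -27/2, -81/8, -243/40, …
Change of var in L_f (x↦r) gives L₀.
L = (-6 - 6·x) + Dx  (order 1).
h: a_k = -3, -18, -63, -162, -675/2, -2997/5, …
ICs: h(0) = -3.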